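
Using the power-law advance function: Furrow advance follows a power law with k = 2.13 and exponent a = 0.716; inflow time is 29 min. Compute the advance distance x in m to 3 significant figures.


Approach: apply the power-law advance function, x = k*t^a.
x = 2.13 * 29^0.716 = 23.7 m
Therefore the advance distance x = 23.7 m.


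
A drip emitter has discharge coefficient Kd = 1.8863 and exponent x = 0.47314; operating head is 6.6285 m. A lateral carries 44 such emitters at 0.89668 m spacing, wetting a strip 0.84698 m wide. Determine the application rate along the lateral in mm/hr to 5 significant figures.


Approach: apply the emitter equation with a lateral mass balance, q = Kd*h^x; Q = n*q; rate = Q/(n*spacing*width).
Step 1 — single emitter flow (q = Kd*h^x):
  q = 1.8863 * 6.6285^0.47314 = 4.615887 L/hr
Step 2 — total lateral flow: Q = 44 * 4.615887 = 203.0990 L/hr
Step 3 — wetted area: A = 44 * 0.89668 * 0.84698 = 33.41668 m^2
Step 4 — application rate: Q/A = 203.0990/33.41668 = 6.0778 mm/hr
Therefore the application rate along the lateral = 6.0778 mm/hr.


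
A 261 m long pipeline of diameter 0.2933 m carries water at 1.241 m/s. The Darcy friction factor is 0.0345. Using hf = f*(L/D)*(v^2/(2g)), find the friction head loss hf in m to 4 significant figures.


hf = 0.0345 * (261/0.2933) * (1.241^2 / (2*9.81))
hf = 2.410 m
Therefore the friction head loss hf = 2.410 m.


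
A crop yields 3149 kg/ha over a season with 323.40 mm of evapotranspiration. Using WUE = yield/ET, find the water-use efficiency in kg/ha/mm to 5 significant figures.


WUE = 3149 / 323.40 = 9.7372 kg/ha/mm
Therefore the water-use efficiency = 9.7372 kg/ha/mm.


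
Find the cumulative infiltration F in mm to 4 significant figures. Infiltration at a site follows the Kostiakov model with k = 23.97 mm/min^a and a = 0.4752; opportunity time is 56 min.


Approach: apply the Kostiakov infiltration equation, F = k*t^a.
F = 23.97 * 56^0.4752 = 162.3 mm
Therefore the cumulative infiltration F = 162.3 mm.


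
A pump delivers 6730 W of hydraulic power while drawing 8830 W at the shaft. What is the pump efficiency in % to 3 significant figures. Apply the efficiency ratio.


Approach: apply the efficiency ratio, eta = (P_out/P_in)*100.
eta = (6730 / 8830) * 100 = 76.2 %
Therefore the pump efficiency = 76.2 %.


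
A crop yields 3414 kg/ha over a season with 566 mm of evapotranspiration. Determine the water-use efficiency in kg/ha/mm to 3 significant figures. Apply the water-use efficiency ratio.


Approach: apply the water-use efficiency ratio, WUE = yield/ET.
WUE = 3414 / 566 = 6.03 kg/ha/mm
Therefore the water-use efficiency = 6.03 kg/ha/mm.


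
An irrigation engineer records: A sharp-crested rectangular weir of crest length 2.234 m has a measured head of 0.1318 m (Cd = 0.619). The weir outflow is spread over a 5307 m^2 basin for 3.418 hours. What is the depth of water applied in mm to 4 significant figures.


Approach: apply the rectangular weir equation with a volume-to-depth conversion, Q = (2/3)*Cd*L*sqrt(2g)*H^1.5; d = Q*t/A * 1000.
Step 1 — weir discharge:
  Q = (2/3)*0.619*2.234*sqrt(2*9.81)*0.1318^1.5 = 0.195391 m^3/s
Step 2 — volume: V = 0.195391 * 3.418*3600 = 2404.25 m^3
Step 3 — depth: d = V/A * 1000 = 2404.25/5307 * 1000 = 453.0 mm
Therefore the depth of water applied = 453.0 mm.


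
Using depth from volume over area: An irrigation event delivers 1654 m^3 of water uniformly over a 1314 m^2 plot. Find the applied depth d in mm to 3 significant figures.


Approach: apply depth from volume over area, d = (V/A)*1000.
d = (1654 / 1314) * 1000 = 1260 mm
Therefore the applied depth d = 1260 mm.


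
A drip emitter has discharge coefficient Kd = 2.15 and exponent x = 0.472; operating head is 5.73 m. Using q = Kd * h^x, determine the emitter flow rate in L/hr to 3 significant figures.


q = 2.15 * 5.73^0.472 = 4.90 L/hr
Therefore the emitter flow rate = 4.90 L/hr.


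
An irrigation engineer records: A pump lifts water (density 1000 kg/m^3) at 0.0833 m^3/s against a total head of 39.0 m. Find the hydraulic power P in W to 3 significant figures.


Approach: apply the hydraulic power relation, P = rho*g*Q*H.
P = 1000 * 9.81 * 0.0833 * 39.0 = 31900 W
Therefore the hydraulic power P = 31900 W.


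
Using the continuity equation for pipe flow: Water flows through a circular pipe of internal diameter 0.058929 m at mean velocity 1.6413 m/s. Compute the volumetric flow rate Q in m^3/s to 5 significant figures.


Approach: apply the continuity equation for pipe flow, Q = A * v with A = pi*(D/2)^2.
A = pi*(0.058929/2)^2 = 0.002727395 m^2
Q = 0.002727395 * 1.6413 = 0.0044765 m^3/s
Therefore the volumetric flow rate Q = 0.0044765 m^3/s.


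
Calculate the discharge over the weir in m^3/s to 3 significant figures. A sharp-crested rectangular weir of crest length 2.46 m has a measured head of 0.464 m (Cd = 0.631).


Approach: apply the rectangular weir equation, Q = (2/3)*Cd*L*sqrt(2g)*H^1.5.
Q = (2/3)*0.631*2.46*sqrt(2*9.81)*0.464^1.5 = 1.45 m^3/s
Therefore the discharge over the weir = 1.45 m^3/s.


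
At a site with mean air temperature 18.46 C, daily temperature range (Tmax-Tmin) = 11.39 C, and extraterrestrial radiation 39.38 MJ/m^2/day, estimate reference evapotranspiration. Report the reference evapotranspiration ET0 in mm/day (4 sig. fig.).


Approach: apply the Hargreaves-Samani method, ET0 = 0.0023*(Tmean+17.8)*sqrt(Tmax-Tmin)*0.408*Ra.
ET0 = 0.0023*(18.46+17.8)*sqrt(11.39)*0.408*39.38 = 4.522 mm/day
Therefore the reference evapotranspiration ET0 = 4.522 mm/day.


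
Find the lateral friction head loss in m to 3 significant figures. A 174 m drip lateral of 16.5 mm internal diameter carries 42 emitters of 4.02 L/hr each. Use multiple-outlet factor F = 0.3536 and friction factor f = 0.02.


Approach: apply Darcy-Weisbach with the multiple-outlet F-factor, Q = n*q/(3600*1000) m^3/s; v = Q/A; hf = F*f*(L/D)*(v^2/(2g)).
Q = 42*4.02/(3600*1000) = 4.6900e-05 m^3/s
A = pi*(16.5e-3/2)^2 = 2.1382e-04 m^2, so v = Q/A = 0.21934 m/s
hf = 0.3536*0.02*(174/0.0165)*(0.21934^2/(2*9.81)) = 0.183 m
Therefore the lateral friction head loss = 0.183 m.


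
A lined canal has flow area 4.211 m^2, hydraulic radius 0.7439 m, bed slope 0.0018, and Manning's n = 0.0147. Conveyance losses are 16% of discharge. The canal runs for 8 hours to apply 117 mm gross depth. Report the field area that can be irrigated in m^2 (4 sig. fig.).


Approach: apply Manning's equation with a conveyance and depth budget, Q = (1/n)*A*R^(2/3)*S^(1/2); Q_field = Q*(1-loss); Area = Q_field*t/(d/1000).
Step 1 — canal discharge (Manning's equation):
  Q = (1/0.0147) * 4.211 * 0.7439^(2/3) * 0.0018^(1/2) = 9.97808 m^3/s
Step 2 — delivered flow: Q_field = 9.97808*(1 - 16/100) = 8.38159 m^3/s
Step 3 — volume delivered: V = 8.38159 * 8*3600 = 241390 m^3
Step 4 — area served: A = V / (depth/1000) = 241390 / 0.117 = 2063000 m^2
Therefore the field area that can be irrigated = 2063000 m^2.


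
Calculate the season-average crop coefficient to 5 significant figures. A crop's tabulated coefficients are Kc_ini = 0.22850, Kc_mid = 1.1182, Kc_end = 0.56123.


Approach: apply a simple seasonal average, Kc_avg = (Kc_ini + Kc_mid + Kc_end)/3.
Kc_avg = (0.22850 + 1.1182 + 0.56123)/3 = 0.63598
Therefore the season-average crop coefficient = 0.63598.


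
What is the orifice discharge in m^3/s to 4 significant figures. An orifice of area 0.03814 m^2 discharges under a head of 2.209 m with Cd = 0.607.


Approach: apply the orifice equation, Q = Cd*A*sqrt(2*g*h).
Q = 0.607 * 0.03814 * sqrt(2*9.81*2.209) = 0.1524 m^3/s
Therefore the orifice discharge = 0.1524 m^3/s.


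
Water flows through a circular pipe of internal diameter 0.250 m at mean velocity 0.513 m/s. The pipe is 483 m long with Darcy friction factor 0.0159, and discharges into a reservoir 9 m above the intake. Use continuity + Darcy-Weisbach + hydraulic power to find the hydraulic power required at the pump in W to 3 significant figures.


Approach: apply continuity + Darcy-Weisbach + hydraulic power, Q = A*v; hf = f*(L/D)*(v^2/(2g)); H = static + hf; P = rho*g*Q*H.
Step 1 — flow rate (continuity, Q = A*v):
  A = pi*(0.250/2)^2 = 0.049087 m^2
  Q = 0.049087 * 0.513 = 0.025182 m^3/s
Step 2 — friction head loss (Darcy-Weisbach):
  hf = 0.0159 * (483/0.250) * (0.513^2 / (2*9.81))
  hf = 0.41204 m
Step 3 — total head: H = 9 + 0.41204 = 9.4120 m
Step 4 — hydraulic power (P = rho*g*Q*H):
  P = 1000 * 9.81 * 0.025182 * 9.4120 = 2330 W
Therefore the hydraulic power required at the pump = 2330 W.


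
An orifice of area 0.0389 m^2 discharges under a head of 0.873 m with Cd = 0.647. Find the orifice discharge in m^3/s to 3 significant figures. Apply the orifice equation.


Approach: apply the orifice equation, Q = Cd*A*sqrt(2*g*h).
Q = 0.647 * 0.0389 * sqrt(2*9.81*0.873) = 0.104 m^3/s
Therefore the orifice discharge = 0.104 m^3/s.


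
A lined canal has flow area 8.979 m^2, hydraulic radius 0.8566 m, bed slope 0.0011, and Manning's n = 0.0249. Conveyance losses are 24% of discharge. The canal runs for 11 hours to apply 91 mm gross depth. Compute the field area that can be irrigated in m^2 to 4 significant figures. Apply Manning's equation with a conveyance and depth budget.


Approach: apply Manning's equation with a conveyance and depth budget, Q = (1/n)*A*R^(2/3)*S^(1/2); Q_field = Q*(1-loss); Area = Q_field*t/(d/1000).
Step 1 — canal discharge (Manning's equation):
  Q = (1/0.0249) * 8.979 * 0.8566^(2/3) * 0.0011^(1/2) = 10.7872 m^3/s
Step 2 — delivered flow: Q_field = 10.7872*(1 - 24/100) = 8.19830 m^3/s
Step 3 — volume delivered: V = 8.19830 * 11*3600 = 324653 m^3
Step 4 — area served: A = V / (depth/1000) = 324653 / 0.091 = 3568000 m^2
Therefore the field area that can be irrigated = 3568000 m^2.


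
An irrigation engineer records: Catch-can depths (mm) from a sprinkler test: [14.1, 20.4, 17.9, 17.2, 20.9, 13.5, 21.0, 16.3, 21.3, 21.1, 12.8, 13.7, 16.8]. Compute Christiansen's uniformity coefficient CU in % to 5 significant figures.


Approach: apply Christiansen's uniformity coefficient, CU = (1 - mean_abs_deviation/mean)*100.
mean = 17.46154 mm
mean |d_i - mean| = 2.743195 mm
CU = (1 - 2.743195/17.46154)*100 = 84.290 %
Therefore Christiansen's uniformity coefficient CU = 84.290 %.


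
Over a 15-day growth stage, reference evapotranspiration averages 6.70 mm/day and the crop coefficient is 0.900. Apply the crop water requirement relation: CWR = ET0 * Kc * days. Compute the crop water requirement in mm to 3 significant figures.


CWR = 6.70 * 0.900 * 15 = 90.5 mm
Therefore the crop water requirement = 90.5 mm.


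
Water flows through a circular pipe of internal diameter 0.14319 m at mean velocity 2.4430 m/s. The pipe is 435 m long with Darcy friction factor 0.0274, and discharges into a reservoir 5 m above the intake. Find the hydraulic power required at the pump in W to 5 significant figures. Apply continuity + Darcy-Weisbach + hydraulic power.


Approach: apply continuity + Darcy-Weisbach + hydraulic power, Q = A*v; hf = f*(L/D)*(v^2/(2g)); H = static + hf; P = rho*g*Q*H.
Step 1 — flow rate (continuity, Q = A*v):
  A = pi*(0.14319/2)^2 = 0.01610331 m^2
  Q = 0.01610331 * 2.4430 = 0.03934040 m^3/s
Step 2 — friction head loss (Darcy-Weisbach):
  hf = 0.0274 * (435/0.14319) * (2.4430^2 / (2*9.81))
  hf = 25.32066 m
Step 3 — total head: H = 5 + 25.32066 = 30.32066 m
Step 4 — hydraulic power (P = rho*g*Q*H):
  P = 1000 * 9.81 * 0.03934040 * 30.32066 = 11702 W
Therefore the hydraulic power required at the pump = 11702 W.


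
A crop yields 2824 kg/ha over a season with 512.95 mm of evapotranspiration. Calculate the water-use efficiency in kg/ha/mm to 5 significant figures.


Approach: apply the water-use efficiency ratio, WUE = yield/ET.
WUE = 2824 / 512.95 = 5.5054 kg/ha/mm
Therefore the water-use efficiency = 5.5054 kg/ha/mm.


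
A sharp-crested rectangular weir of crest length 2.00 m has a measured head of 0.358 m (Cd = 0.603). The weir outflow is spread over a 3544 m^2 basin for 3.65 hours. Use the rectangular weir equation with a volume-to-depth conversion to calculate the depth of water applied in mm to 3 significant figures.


Approach: apply the rectangular weir equation with a volume-to-depth conversion, Q = (2/3)*Cd*L*sqrt(2g)*H^1.5; d = Q*t/A * 1000.
Step 1 — weir discharge:
  Q = (2/3)*0.603*2.00*sqrt(2*9.81)*0.358^1.5 = 0.76283 m^3/s
Step 2 — volume: V = 0.76283 * 3.65*3600 = 10024 m^3
Step 3 — depth: d = V/A * 1000 = 10024/3544 * 1000 = 2830 mm
Therefore the depth of water applied = 2830 mm.


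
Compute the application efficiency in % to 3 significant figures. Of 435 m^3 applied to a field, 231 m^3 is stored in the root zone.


Approach: apply the application efficiency ratio, Ea = (stored/applied)*100.
Ea = (231/435)*100 = 53.1 %
Therefore the application efficiency = 53.1 %.


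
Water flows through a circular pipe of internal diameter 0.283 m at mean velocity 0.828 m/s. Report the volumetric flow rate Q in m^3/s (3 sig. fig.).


Approach: apply the continuity equation for pipe flow, Q = A * v with A = pi*(D/2)^2.
A = pi*(0.283/2)^2 = 0.062902 m^2
Q = 0.062902 * 0.828 = 0.0521 m^3/s
Therefore the volumetric flow rate Q = 0.0521 m^3/s.


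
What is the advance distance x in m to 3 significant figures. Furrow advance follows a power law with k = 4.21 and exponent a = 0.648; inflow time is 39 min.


Approach: apply the power-law advance function, x = k*t^a.
x = 4.21 * 39^0.648 = 45.2 m
Therefore the advance distance x = 45.2 m.


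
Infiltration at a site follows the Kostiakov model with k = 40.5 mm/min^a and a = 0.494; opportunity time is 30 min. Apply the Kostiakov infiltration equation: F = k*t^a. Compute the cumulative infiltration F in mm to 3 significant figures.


F = 40.5 * 30^0.494 = 217 mm
Therefore the cumulative infiltration F = 217 mm.


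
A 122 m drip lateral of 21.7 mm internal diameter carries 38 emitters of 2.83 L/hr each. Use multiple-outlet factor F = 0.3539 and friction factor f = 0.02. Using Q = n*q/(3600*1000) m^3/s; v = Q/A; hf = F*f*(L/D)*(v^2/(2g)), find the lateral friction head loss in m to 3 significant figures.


Q = 38*2.83/(3600*1000) = 2.9872e-05 m^3/s
A = pi*(21.7e-3/2)^2 = 3.6984e-04 m^2, so v = Q/A = 0.080772 m/s
hf = 0.3539*0.02*(122/0.0217)*(0.080772^2/(2*9.81)) = 0.0132 m
Therefore the lateral friction head loss = 0.0132 m.


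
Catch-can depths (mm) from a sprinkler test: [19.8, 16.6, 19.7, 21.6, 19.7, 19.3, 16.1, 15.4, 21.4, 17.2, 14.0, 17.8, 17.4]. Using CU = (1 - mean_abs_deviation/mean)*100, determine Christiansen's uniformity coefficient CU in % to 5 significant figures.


mean = 18.15385 mm
mean |d_i - mean| = 1.934911 mm
CU = (1 - 1.934911/18.15385)*100 = 89.342 %
Therefore Christiansen's uniformity coefficient CU = 89.342 %.


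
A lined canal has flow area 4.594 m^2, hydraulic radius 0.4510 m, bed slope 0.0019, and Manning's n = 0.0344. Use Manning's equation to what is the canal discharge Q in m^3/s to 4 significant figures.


Approach: apply Manning's equation, Q = (1/n)*A*R^(2/3)*S^(1/2).
Q = (1/0.0344) * 4.594 * 0.4510^(2/3) * 0.0019^(1/2) = 3.423 m^3/s
Therefore the canal discharge Q = 3.423 m^3/s.


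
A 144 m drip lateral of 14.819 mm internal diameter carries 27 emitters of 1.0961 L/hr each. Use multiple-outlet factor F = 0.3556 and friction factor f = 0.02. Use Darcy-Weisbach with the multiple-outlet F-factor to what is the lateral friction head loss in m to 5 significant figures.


Approach: apply Darcy-Weisbach with the multiple-outlet F-factor, Q = n*q/(3600*1000) m^3/s; v = Q/A; hf = F*f*(L/D)*(v^2/(2g)).
Q = 27*1.0961/(3600*1000) = 8.220750e-06 m^3/s
A = pi*(14.819e-3/2)^2 = 1.724756e-04 m^2, so v = Q/A = 0.04766326 m/s
hf = 0.3556*0.02*(144/0.014819)*(0.04766326^2/(2*9.81)) = 0.0080021 m
Therefore the lateral friction head loss = 0.0080021 m.


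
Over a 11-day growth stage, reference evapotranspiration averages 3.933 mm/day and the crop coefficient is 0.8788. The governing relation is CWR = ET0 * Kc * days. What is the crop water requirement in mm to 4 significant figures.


CWR = 3.933 * 0.8788 * 11 = 38.02 mm
Therefore the crop water requirement = 38.02 mm.


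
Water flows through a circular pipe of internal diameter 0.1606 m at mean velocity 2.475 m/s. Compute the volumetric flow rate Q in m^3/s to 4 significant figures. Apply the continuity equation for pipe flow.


Approach: apply the continuity equation for pipe flow, Q = A * v with A = pi*(D/2)^2.
A = pi*(0.1606/2)^2 = 0.0202573 m^2
Q = 0.0202573 * 2.475 = 0.05014 m^3/s
Therefore the volumetric flow rate Q = 0.05014 m^3/s.


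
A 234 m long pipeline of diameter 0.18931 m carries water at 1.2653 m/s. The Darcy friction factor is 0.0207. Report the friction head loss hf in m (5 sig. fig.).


Approach: apply the Darcy-Weisbach equation, hf = f*(L/D)*(v^2/(2g)).
hf = 0.0207 * (234/0.18931) * (1.2653^2 / (2*9.81))
hf = 2.0879 m
Therefore the friction head loss hf = 2.0879 m.


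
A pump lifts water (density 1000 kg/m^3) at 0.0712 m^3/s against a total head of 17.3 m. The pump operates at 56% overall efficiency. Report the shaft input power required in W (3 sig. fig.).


Approach: apply hydraulic power then efficiency conversion, P = rho*g*Q*H; P_in = P/eta.
Step 1 — hydraulic power (P = rho*g*Q*H):
  P = 1000 * 9.81 * 0.0712 * 17.3 = 12084 W
Step 2 — input power: P_in = P/eta = 12084 / 0.56 = 21600 W
Therefore the shaft input power required = 21600 W.


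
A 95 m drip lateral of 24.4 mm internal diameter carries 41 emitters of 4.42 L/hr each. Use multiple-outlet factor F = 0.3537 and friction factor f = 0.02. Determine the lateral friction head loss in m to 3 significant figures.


Approach: apply Darcy-Weisbach with the multiple-outlet F-factor, Q = n*q/(3600*1000) m^3/s; v = Q/A; hf = F*f*(L/D)*(v^2/(2g)).
Q = 41*4.42/(3600*1000) = 5.0339e-05 m^3/s
A = pi*(24.4e-3/2)^2 = 4.6759e-04 m^2, so v = Q/A = 0.10765 m/s
hf = 0.3537*0.02*(95/0.0244)*(0.10765^2/(2*9.81)) = 0.0163 m
Therefore the lateral friction head loss = 0.0163 m.


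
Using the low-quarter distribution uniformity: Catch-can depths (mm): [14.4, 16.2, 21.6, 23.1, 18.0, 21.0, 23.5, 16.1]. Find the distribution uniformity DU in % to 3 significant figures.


Approach: apply the low-quarter distribution uniformity, DU = (mean of lowest quarter of readings / overall mean)*100.
sorted lowest 2 of 8: [14.4, 16.1] -> mean = 15.250 mm
overall mean = 19.238 mm
DU = (15.250/19.238)*100 = 79.3 %
Therefore the distribution uniformity DU = 79.3 %.


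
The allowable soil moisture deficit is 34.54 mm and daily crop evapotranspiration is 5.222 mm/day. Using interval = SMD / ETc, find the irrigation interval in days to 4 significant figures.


interval = 34.54 / 5.222 = 6.614 days
Therefore the irrigation interval = 6.614 days.


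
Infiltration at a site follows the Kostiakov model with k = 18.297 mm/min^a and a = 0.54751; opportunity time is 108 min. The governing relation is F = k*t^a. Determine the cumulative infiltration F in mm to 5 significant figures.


F = 18.297 * 108^0.54751 = 237.52 mm
Therefore the cumulative infiltration F = 237.52 mm.


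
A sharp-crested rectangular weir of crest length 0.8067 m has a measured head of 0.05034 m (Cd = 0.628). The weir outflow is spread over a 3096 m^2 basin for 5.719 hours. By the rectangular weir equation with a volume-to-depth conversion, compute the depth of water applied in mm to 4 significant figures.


Approach: apply the rectangular weir equation with a volume-to-depth conversion, Q = (2/3)*Cd*L*sqrt(2g)*H^1.5; d = Q*t/A * 1000.
Step 1 — weir discharge:
  Q = (2/3)*0.628*0.8067*sqrt(2*9.81)*0.05034^1.5 = 0.0168966 m^3/s
Step 2 — volume: V = 0.0168966 * 5.719*3600 = 347.874 m^3
Step 3 — depth: d = V/A * 1000 = 347.874/3096 * 1000 = 112.4 mm
Therefore the depth of water applied = 112.4 mm.


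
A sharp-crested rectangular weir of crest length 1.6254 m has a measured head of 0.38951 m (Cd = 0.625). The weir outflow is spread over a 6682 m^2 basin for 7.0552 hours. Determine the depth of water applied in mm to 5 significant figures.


Approach: apply the rectangular weir equation with a volume-to-depth conversion, Q = (2/3)*Cd*L*sqrt(2g)*H^1.5; d = Q*t/A * 1000.
Step 1 — weir discharge:
  Q = (2/3)*0.625*1.6254*sqrt(2*9.81)*0.38951^1.5 = 0.7292500 m^3/s
Step 2 — volume: V = 0.7292500 * 7.0552*3600 = 18522.02 m^3
Step 3 — depth: d = V/A * 1000 = 18522.02/6682 * 1000 = 2771.9 mm
Therefore the depth of water applied = 2771.9 mm.


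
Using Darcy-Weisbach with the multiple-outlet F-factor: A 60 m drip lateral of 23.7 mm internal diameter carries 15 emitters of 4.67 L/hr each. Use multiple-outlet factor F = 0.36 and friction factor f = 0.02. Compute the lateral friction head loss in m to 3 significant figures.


Approach: apply Darcy-Weisbach with the multiple-outlet F-factor, Q = n*q/(3600*1000) m^3/s; v = Q/A; hf = F*f*(L/D)*(v^2/(2g)).
Q = 15*4.67/(3600*1000) = 1.9458e-05 m^3/s
A = pi*(23.7e-3/2)^2 = 4.4115e-04 m^2, so v = Q/A = 0.044108 m/s
hf = 0.36*0.02*(60/0.0237)*(0.044108^2/(2*9.81)) = 0.00181 m
Therefore the lateral friction head loss = 0.00181 m.


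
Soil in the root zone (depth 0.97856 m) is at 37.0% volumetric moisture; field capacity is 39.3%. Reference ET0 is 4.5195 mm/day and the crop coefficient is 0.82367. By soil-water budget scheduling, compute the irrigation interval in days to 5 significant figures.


Approach: apply soil-water budget scheduling, SMD = (FC-theta)/100*depth*1000; ETc = ET0*Kc; interval = SMD/ETc.
Step 1 — soil moisture deficit:
  SMD = (39.3 - 37.0)/100 * 0.97856 * 1000 = 22.50688 mm
Step 2 — daily crop ET (ETc = ET0*Kc):
  ETc = 4.5195 * 0.82367 = 3.722577 mm/day
Step 3 — irrigation interval (SMD/ETc):
  interval = 22.50688 / 3.722577 = 6.0460 days
Therefore the irrigation interval = 6.0460 days.


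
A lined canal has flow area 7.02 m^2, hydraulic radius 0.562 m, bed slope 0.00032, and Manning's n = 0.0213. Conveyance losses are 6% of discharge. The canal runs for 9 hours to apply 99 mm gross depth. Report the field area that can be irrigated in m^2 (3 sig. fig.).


Approach: apply Manning's equation with a conveyance and depth budget, Q = (1/n)*A*R^(2/3)*S^(1/2); Q_field = Q*(1-loss); Area = Q_field*t/(d/1000).
Step 1 — canal discharge (Manning's equation):
  Q = (1/0.0213) * 7.02 * 0.562^(2/3) * 0.00032^(1/2) = 4.0150 m^3/s
Step 2 — delivered flow: Q_field = 4.0150*(1 - 6/100) = 3.7741 m^3/s
Step 3 — volume delivered: V = 3.7741 * 9*3600 = 122280 m^3
Step 4 — area served: A = V / (depth/1000) = 122280 / 0.099 = 1240000 m^2
Therefore the field area that can be irrigated = 1240000 m^2.


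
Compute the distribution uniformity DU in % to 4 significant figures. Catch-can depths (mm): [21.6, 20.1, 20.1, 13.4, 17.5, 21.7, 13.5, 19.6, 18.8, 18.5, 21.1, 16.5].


Approach: apply the low-quarter distribution uniformity, DU = (mean of lowest quarter of readings / overall mean)*100.
sorted lowest 3 of 12: [13.4, 13.5, 16.5] -> mean = 14.4667 mm
overall mean = 18.5333 mm
DU = (14.4667/18.5333)*100 = 78.06 %
Therefore the distribution uniformity DU = 78.06 %.


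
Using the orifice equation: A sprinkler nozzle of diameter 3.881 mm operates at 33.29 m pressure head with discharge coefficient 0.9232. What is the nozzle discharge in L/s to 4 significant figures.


Approach: apply the orifice equation, Q = Cd*A*sqrt(2*g*h), A = pi*(d/2)^2.
A = pi*(3.881e-3/2)^2 = 1.18298e-05 m^2
Q = 0.9232 * 1.18298e-05 * sqrt(2*9.81*33.29) * 1000 = 0.2791 L/s
Therefore the nozzle discharge = 0.2791 L/s.


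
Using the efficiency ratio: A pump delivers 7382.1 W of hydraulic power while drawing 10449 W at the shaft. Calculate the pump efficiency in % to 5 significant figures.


Approach: apply the efficiency ratio, eta = (P_out/P_in)*100.
eta = (7382.1 / 10449) * 100 = 70.649 %
Therefore the pump efficiency = 70.649 %.


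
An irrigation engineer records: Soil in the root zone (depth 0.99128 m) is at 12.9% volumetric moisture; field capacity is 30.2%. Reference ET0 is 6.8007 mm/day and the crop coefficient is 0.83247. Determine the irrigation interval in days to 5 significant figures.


Approach: apply soil-water budget scheduling, SMD = (FC-theta)/100*depth*1000; ETc = ET0*Kc; interval = SMD/ETc.
Step 1 — soil moisture deficit:
  SMD = (30.2 - 12.9)/100 * 0.99128 * 1000 = 171.4914 mm
Step 2 — daily crop ET (ETc = ET0*Kc):
  ETc = 6.8007 * 0.83247 = 5.661379 mm/day
Step 3 — irrigation interval (SMD/ETc):
  interval = 171.4914 / 5.661379 = 30.291 days
Therefore the irrigation interval = 30.291 days.


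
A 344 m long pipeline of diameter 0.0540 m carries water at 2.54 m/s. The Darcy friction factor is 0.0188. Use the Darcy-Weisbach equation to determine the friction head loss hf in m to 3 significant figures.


Approach: apply the Darcy-Weisbach equation, hf = f*(L/D)*(v^2/(2g)).
hf = 0.0188 * (344/0.0540) * (2.54^2 / (2*9.81))
hf = 39.4 m
Therefore the friction head loss hf = 39.4 m.


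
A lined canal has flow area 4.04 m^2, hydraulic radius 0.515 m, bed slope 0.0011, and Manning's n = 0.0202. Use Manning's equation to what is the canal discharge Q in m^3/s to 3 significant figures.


Approach: apply Manning's equation, Q = (1/n)*A*R^(2/3)*S^(1/2).
Q = (1/0.0202) * 4.04 * 0.515^(2/3) * 0.0011^(1/2) = 4.26 m^3/s
Therefore the canal discharge Q = 4.26 m^3/s.


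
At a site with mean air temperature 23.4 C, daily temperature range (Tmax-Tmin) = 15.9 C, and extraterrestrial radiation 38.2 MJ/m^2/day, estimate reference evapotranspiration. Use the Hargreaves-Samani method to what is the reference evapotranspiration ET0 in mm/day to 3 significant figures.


Approach: apply the Hargreaves-Samani method, ET0 = 0.0023*(Tmean+17.8)*sqrt(Tmax-Tmin)*0.408*Ra.
ET0 = 0.0023*(23.4+17.8)*sqrt(15.9)*0.408*38.2 = 5.89 mm/day
Therefore the reference evapotranspiration ET0 = 5.89 mm/day.


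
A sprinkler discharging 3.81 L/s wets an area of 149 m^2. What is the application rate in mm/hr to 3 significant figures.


Approach: apply the application rate relation, rate = (Q/A)*3600.
rate = (3.81 / 149) * 3600 = 92.1 mm/hr
Therefore the application rate = 92.1 mm/hr.


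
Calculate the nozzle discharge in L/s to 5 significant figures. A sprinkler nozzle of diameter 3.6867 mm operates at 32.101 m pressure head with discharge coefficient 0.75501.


Approach: apply the orifice equation, Q = Cd*A*sqrt(2*g*h), A = pi*(d/2)^2.
A = pi*(3.6867e-3/2)^2 = 1.067494e-05 m^2
Q = 0.75501 * 1.067494e-05 * sqrt(2*9.81*32.101) * 1000 = 0.20227 L/s
Therefore the nozzle discharge = 0.20227 L/s.


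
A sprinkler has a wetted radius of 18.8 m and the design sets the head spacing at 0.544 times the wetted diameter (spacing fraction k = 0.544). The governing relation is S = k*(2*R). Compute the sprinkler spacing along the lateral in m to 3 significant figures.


S = 0.544 * (2 * 18.8) = 20.5 m
Therefore the sprinkler spacing along the lateral = 20.5 m.


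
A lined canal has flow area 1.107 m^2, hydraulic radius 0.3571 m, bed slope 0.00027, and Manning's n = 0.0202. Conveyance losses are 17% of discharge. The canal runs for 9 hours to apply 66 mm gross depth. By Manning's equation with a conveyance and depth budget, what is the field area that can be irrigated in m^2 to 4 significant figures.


Approach: apply Manning's equation with a conveyance and depth budget, Q = (1/n)*A*R^(2/3)*S^(1/2); Q_field = Q*(1-loss); Area = Q_field*t/(d/1000).
Step 1 — canal discharge (Manning's equation):
  Q = (1/0.0202) * 1.107 * 0.3571^(2/3) * 0.00027^(1/2) = 0.453250 m^3/s
Step 2 — delivered flow: Q_field = 0.453250*(1 - 17/100) = 0.376198 m^3/s
Step 3 — volume delivered: V = 0.376198 * 9*3600 = 12188.8 m^3
Step 4 — area served: A = V / (depth/1000) = 12188.8 / 0.066 = 184700 m^2
Therefore the field area that can be irrigated = 184700 m^2.


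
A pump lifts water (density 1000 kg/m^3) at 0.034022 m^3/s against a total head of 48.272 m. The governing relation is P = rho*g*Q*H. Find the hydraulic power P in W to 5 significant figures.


P = 1000 * 9.81 * 0.034022 * 48.272 = 16111 W
Therefore the hydraulic power P = 16111 W.


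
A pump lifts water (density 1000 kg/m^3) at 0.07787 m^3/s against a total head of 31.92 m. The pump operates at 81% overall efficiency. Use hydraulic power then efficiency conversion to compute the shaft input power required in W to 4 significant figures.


Approach: apply hydraulic power then efficiency conversion, P = rho*g*Q*H; P_in = P/eta.
Step 1 — hydraulic power (P = rho*g*Q*H):
  P = 1000 * 9.81 * 0.07787 * 31.92 = 24383.8 W
Step 2 — input power: P_in = P/eta = 24383.8 / 0.81 = 30100 W
Therefore the shaft input power required = 30100 W.


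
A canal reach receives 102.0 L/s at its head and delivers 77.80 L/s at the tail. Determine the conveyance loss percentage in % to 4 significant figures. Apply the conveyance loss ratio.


Approach: apply the conveyance loss ratio, loss% = ((Q_head - Q_tail)/Q_head)*100.
loss = ((102.0 - 77.80)/102.0)*100 = 23.73 %
Therefore the conveyance loss percentage = 23.73 %.


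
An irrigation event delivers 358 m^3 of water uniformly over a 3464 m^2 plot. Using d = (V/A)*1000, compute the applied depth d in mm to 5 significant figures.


d = (358 / 3464) * 1000 = 103.35 mm
Therefore the applied depth d = 103.35 mm.


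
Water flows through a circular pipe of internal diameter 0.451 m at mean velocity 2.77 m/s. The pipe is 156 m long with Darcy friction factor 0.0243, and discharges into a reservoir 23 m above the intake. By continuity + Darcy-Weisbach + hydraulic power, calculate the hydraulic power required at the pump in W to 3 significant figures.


Approach: apply continuity + Darcy-Weisbach + hydraulic power, Q = A*v; hf = f*(L/D)*(v^2/(2g)); H = static + hf; P = rho*g*Q*H.
Step 1 — flow rate (continuity, Q = A*v):
  A = pi*(0.451/2)^2 = 0.15975 m^2
  Q = 0.15975 * 2.77 = 0.44251 m^3/s
Step 2 — friction head loss (Darcy-Weisbach):
  hf = 0.0243 * (156/0.451) * (2.77^2 / (2*9.81))
  hf = 3.2871 m
Step 3 — total head: H = 23 + 3.2871 = 26.287 m
Step 4 — hydraulic power (P = rho*g*Q*H):
  P = 1000 * 9.81 * 0.44251 * 26.287 = 114000 W
Therefore the hydraulic power required at the pump = 114000 W.


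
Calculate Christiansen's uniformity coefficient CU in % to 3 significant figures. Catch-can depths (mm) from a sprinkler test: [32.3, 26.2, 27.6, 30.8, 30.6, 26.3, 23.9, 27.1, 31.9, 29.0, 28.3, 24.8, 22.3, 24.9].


Approach: apply Christiansen's uniformity coefficient, CU = (1 - mean_abs_deviation/mean)*100.
mean = 27.571 mm
mean |d_i - mean| = 2.5000 mm
CU = (1 - 2.5000/27.571)*100 = 90.9 %
Therefore Christiansen's uniformity coefficient CU = 90.9 %.


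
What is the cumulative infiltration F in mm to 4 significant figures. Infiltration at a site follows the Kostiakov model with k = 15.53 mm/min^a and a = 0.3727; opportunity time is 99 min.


Approach: apply the Kostiakov infiltration equation, F = k*t^a.
F = 15.53 * 99^0.3727 = 86.09 mm
Therefore the cumulative infiltration F = 86.09 mm.


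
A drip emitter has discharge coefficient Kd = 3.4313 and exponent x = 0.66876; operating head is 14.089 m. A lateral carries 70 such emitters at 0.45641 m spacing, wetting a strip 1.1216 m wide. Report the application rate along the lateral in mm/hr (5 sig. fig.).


Approach: apply the emitter equation with a lateral mass balance, q = Kd*h^x; Q = n*q; rate = Q/(n*spacing*width).
Step 1 — single emitter flow (q = Kd*h^x):
  q = 3.4313 * 14.089^0.66876 = 20.12722 L/hr
Step 2 — total lateral flow: Q = 70 * 20.12722 = 1408.905 L/hr
Step 3 — wetted area: A = 70 * 0.45641 * 1.1216 = 35.83366 m^2
Step 4 — application rate: Q/A = 1408.905/35.83366 = 39.318 mm/hr
Therefore the application rate along the lateral = 39.318 mm/hr.


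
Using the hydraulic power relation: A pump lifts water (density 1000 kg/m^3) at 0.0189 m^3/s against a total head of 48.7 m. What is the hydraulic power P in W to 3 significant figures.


Approach: apply the hydraulic power relation, P = rho*g*Q*H.
P = 1000 * 9.81 * 0.0189 * 48.7 = 9030 W
Therefore the hydraulic power P = 9030 W.


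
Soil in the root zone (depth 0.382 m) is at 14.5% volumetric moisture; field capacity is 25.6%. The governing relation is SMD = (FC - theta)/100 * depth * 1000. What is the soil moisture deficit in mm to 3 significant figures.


SMD = (25.6 - 14.5)/100 * 0.382 * 1000 = 42.4 mm
Therefore the soil moisture deficit = 42.4 mm.


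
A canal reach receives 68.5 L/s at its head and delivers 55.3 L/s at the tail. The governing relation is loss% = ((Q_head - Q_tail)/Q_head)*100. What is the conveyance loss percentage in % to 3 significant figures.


loss = ((68.5 - 55.3)/68.5)*100 = 19.3 %
Therefore the conveyance loss percentage = 19.3 %.


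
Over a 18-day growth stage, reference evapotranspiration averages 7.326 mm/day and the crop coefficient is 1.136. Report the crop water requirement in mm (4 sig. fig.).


Approach: apply the crop water requirement relation, CWR = ET0 * Kc * days.
CWR = 7.326 * 1.136 * 18 = 149.8 mm
Therefore the crop water requirement = 149.8 mm.


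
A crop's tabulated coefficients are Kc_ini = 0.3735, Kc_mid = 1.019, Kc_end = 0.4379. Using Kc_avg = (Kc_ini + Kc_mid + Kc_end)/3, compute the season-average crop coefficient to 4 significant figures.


Kc_avg = (0.3735 + 1.019 + 0.4379)/3 = 0.6101
Therefore the season-average crop coefficient = 0.6101.


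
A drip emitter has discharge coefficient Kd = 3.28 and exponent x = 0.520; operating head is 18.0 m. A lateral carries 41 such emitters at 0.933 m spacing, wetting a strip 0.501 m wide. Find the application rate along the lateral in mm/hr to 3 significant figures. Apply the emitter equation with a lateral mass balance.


Approach: apply the emitter equation with a lateral mass balance, q = Kd*h^x; Q = n*q; rate = Q/(n*spacing*width).
Step 1 — single emitter flow (q = Kd*h^x):
  q = 3.28 * 18.0^0.520 = 14.744 L/hr
Step 2 — total lateral flow: Q = 41 * 14.744 = 604.50 L/hr
Step 3 — wetted area: A = 41 * 0.933 * 0.501 = 19.165 m^2
Step 4 — application rate: Q/A = 604.50/19.165 = 31.5 mm/hr
Therefore the application rate along the lateral = 31.5 mm/hr.


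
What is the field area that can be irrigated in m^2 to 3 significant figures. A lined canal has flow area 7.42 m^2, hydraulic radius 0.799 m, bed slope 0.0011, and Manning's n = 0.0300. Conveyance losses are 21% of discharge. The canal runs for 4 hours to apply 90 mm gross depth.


Approach: apply Manning's equation with a conveyance and depth budget, Q = (1/n)*A*R^(2/3)*S^(1/2); Q_field = Q*(1-loss); Area = Q_field*t/(d/1000).
Step 1 — canal discharge (Manning's equation):
  Q = (1/0.0300) * 7.42 * 0.799^(2/3) * 0.0011^(1/2) = 7.0633 m^3/s
Step 2 — delivered flow: Q_field = 7.0633*(1 - 21/100) = 5.5800 m^3/s
Step 3 — volume delivered: V = 5.5800 * 4*3600 = 80353 m^3
Step 4 — area served: A = V / (depth/1000) = 80353 / 0.09 = 893000 m^2
Therefore the field area that can be irrigated = 893000 m^2.


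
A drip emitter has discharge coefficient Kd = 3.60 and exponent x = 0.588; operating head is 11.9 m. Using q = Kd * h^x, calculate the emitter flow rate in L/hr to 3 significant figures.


q = 3.60 * 11.9^0.588 = 15.4 L/hr
Therefore the emitter flow rate = 15.4 L/hr.


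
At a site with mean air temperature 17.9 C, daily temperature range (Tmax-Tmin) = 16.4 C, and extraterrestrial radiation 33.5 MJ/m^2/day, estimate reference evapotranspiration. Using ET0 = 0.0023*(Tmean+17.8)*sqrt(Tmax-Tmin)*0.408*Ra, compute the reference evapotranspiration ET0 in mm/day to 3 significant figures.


ET0 = 0.0023*(17.9+17.8)*sqrt(16.4)*0.408*33.5 = 4.54 mm/day
Therefore the reference evapotranspiration ET0 = 4.54 mm/day.


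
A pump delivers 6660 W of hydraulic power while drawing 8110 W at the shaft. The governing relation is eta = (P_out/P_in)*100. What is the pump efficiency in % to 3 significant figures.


eta = (6660 / 8110) * 100 = 82.1 %
Therefore the pump efficiency = 82.1 %.


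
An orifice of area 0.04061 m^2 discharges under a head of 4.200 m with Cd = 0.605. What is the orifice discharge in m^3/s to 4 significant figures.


Approach: apply the orifice equation, Q = Cd*A*sqrt(2*g*h).
Q = 0.605 * 0.04061 * sqrt(2*9.81*4.200) = 0.2230 m^3/s
Therefore the orifice discharge = 0.2230 m^3/s.


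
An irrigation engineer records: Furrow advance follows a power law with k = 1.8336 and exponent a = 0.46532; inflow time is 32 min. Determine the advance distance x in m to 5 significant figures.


Approach: apply the power-law advance function, x = k*t^a.
x = 1.8336 * 32^0.46532 = 9.1977 m
Therefore the advance distance x = 9.1977 m.


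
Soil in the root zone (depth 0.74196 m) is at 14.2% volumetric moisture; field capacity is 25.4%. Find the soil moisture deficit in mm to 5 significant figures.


Approach: apply the soil moisture deficit relation, SMD = (FC - theta)/100 * depth * 1000.
SMD = (25.4 - 14.2)/100 * 0.74196 * 1000 = 83.100 mm
Therefore the soil moisture deficit = 83.100 mm.


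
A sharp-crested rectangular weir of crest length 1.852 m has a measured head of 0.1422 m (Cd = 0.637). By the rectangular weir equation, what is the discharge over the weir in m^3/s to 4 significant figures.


Approach: apply the rectangular weir equation, Q = (2/3)*Cd*L*sqrt(2g)*H^1.5.
Q = (2/3)*0.637*1.852*sqrt(2*9.81)*0.1422^1.5 = 0.1868 m^3/s
Therefore the discharge over the weir = 0.1868 m^3/s.


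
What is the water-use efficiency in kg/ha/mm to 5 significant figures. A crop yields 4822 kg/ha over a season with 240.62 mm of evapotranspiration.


Approach: apply the water-use efficiency ratio, WUE = yield/ET.
WUE = 4822 / 240.62 = 20.040 kg/ha/mm
Therefore the water-use efficiency = 20.040 kg/ha/mm.


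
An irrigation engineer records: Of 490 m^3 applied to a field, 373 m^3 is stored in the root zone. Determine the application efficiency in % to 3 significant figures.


Approach: apply the application efficiency ratio, Ea = (stored/applied)*100.
Ea = (373/490)*100 = 76.1 %
Therefore the application efficiency = 76.1 %.


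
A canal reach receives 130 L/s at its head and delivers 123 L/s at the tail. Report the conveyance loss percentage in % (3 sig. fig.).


Approach: apply the conveyance loss ratio, loss% = ((Q_head - Q_tail)/Q_head)*100.
loss = ((130 - 123)/130)*100 = 5.38 %
Therefore the conveyance loss percentage = 5.38 %.


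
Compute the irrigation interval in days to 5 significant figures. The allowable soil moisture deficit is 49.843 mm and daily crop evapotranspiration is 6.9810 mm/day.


Approach: apply the irrigation interval relation, interval = SMD / ETc.
interval = 49.843 / 6.9810 = 7.1398 days
Therefore the irrigation interval = 7.1398 days.


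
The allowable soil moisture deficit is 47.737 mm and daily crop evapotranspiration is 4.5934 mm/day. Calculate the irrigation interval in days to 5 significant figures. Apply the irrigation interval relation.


Approach: apply the irrigation interval relation, interval = SMD / ETc.
interval = 47.737 / 4.5934 = 10.393 days
Therefore the irrigation interval = 10.393 days.


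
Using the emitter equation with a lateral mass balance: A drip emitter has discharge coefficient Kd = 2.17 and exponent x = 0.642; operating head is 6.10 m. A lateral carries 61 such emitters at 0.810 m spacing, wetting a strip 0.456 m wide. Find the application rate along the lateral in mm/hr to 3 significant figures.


Approach: apply the emitter equation with a lateral mass balance, q = Kd*h^x; Q = n*q; rate = Q/(n*spacing*width).
Step 1 — single emitter flow (q = Kd*h^x):
  q = 2.17 * 6.10^0.642 = 6.9285 L/hr
Step 2 — total lateral flow: Q = 61 * 6.9285 = 422.64 L/hr
Step 3 — wetted area: A = 61 * 0.810 * 0.456 = 22.531 m^2
Step 4 — application rate: Q/A = 422.64/22.531 = 18.8 mm/hr
Therefore the application rate along the lateral = 18.8 mm/hr.


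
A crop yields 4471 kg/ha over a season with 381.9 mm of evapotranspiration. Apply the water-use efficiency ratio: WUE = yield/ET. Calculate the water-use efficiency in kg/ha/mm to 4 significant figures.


WUE = 4471 / 381.9 = 11.71 kg/ha/mm
Therefore the water-use efficiency = 11.71 kg/ha/mm.
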